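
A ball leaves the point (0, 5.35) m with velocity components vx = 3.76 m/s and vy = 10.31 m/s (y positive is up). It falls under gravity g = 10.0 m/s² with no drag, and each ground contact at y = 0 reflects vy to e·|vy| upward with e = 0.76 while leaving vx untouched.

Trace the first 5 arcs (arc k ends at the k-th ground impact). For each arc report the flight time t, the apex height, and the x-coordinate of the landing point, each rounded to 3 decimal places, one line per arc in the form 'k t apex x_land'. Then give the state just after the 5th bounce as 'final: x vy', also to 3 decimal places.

1 2.491 10.665 9.368
2 2.220 6.160 17.715
3 1.687 3.558 24.058
4 1.282 2.055 28.880
5 0.974 1.187 32.544
final: 32.544 3.703

Arc 1: start y=5.350, vy=10.310 → t=2.491, apex=10.665, x_land=9.368, impact vy=-14.605
  bounce: vy ← 0.76·14.605 = 11.100
Arc 2: start y=0.000, vy=11.100 → t=2.220, apex=6.160, x_land=17.715, impact vy=-11.100
  bounce: vy ← 0.76·11.100 = 8.436
Arc 3: start y=0.000, vy=8.436 → t=1.687, apex=3.558, x_land=24.058, impact vy=-8.436
  bounce: vy ← 0.76·8.436 = 6.411
Arc 4: start y=0.000, vy=6.411 → t=1.282, apex=2.055, x_land=28.880, impact vy=-6.411
  bounce: vy ← 0.76·6.411 = 4.872
Arc 5: start y=0.000, vy=4.872 → t=0.974, apex=1.187, x_land=32.544, impact vy=-4.872
  bounce: vy ← 0.76·4.872 = 3.703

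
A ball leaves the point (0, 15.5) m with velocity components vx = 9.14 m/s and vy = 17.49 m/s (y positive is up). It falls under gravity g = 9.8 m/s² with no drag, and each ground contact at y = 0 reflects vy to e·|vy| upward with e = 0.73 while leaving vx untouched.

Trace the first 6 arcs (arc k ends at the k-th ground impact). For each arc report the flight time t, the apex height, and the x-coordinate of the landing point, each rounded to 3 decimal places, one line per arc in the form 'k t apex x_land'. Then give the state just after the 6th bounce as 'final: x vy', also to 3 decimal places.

1 4.304 31.107 39.341
2 3.679 16.577 72.964
3 2.685 8.834 97.508
4 1.960 4.708 115.426
5 1.431 2.509 128.506
6 1.045 1.337 138.054
final: 138.054 3.737

Arc 1: start y=15.500, vy=17.490 → t=4.304, apex=31.107, x_land=39.341, impact vy=-24.692
  bounce: vy ← 0.73·24.692 = 18.025
Arc 2: start y=0.000, vy=18.025 → t=3.679, apex=16.577, x_land=72.964, impact vy=-18.025
  bounce: vy ← 0.73·18.025 = 13.158
Arc 3: start y=0.000, vy=13.158 → t=2.685, apex=8.834, x_land=97.508, impact vy=-13.158
  bounce: vy ← 0.73·13.158 = 9.606
Arc 4: start y=0.000, vy=9.606 → t=1.960, apex=4.708, x_land=115.426, impact vy=-9.606
  bounce: vy ← 0.73·9.606 = 7.012
Arc 5: start y=0.000, vy=7.012 → t=1.431, apex=2.509, x_land=128.506, impact vy=-7.012
  bounce: vy ← 0.73·7.012 = 5.119
Arc 6: start y=0.000, vy=5.119 → t=1.045, apex=1.337, x_land=138.054, impact vy=-5.119
  bounce: vy ← 0.73·5.119 = 3.737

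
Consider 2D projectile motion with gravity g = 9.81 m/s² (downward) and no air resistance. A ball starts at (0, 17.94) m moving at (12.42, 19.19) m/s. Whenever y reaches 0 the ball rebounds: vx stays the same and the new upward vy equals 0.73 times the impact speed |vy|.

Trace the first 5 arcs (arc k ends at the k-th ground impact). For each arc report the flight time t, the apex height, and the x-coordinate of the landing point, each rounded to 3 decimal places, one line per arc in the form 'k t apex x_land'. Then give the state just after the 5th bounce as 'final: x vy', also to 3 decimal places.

Arc 1: start y=17.940, vy=19.190 → t=4.692, apex=36.709, x_land=58.273, impact vy=-26.837
  bounce: vy ← 0.73·26.837 = 19.591
Arc 2: start y=0.000, vy=19.591 → t=3.994, apex=19.562, x_land=107.880, impact vy=-19.591
  bounce: vy ← 0.73·19.591 = 14.302
Arc 3: start y=0.000, vy=14.302 → t=2.916, apex=10.425, x_land=144.093, impact vy=-14.302
  bounce: vy ← 0.73·14.302 = 10.440
Arc 4: start y=0.000, vy=10.440 → t=2.128, apex=5.555, x_land=170.529, impact vy=-10.440
  bounce: vy ← 0.73·10.440 = 7.621
Arc 5: start y=0.000, vy=7.621 → t=1.554, apex=2.960, x_land=189.827, impact vy=-7.621
  bounce: vy ← 0.73·7.621 = 5.564

1 4.692 36.709 58.273
2 3.994 19.562 107.880
3 2.916 10.425 144.093
4 2.128 5.555 170.529
5 1.554 2.960 189.827
final: 189.827 5.564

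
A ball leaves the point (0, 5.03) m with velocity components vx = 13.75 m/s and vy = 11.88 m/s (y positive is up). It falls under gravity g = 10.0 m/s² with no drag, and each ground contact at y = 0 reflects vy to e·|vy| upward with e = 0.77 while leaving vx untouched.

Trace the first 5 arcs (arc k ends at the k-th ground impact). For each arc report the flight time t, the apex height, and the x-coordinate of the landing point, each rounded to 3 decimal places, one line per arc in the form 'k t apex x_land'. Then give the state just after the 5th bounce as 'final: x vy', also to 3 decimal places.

1 2.743 12.087 37.713
2 2.394 7.166 70.636
3 1.844 4.249 95.986
4 1.420 2.519 115.506
5 1.093 1.494 130.536
final: 130.536 4.208

Arc 1: start y=5.030, vy=11.880 → t=2.743, apex=12.087, x_land=37.713, impact vy=-15.548
  bounce: vy ← 0.77·15.548 = 11.972
Arc 2: start y=0.000, vy=11.972 → t=2.394, apex=7.166, x_land=70.636, impact vy=-11.972
  bounce: vy ← 0.77·11.972 = 9.218
Arc 3: start y=0.000, vy=9.218 → t=1.844, apex=4.249, x_land=95.986, impact vy=-9.218
  bounce: vy ← 0.77·9.218 = 7.098
Arc 4: start y=0.000, vy=7.098 → t=1.420, apex=2.519, x_land=115.506, impact vy=-7.098
  bounce: vy ← 0.77·7.098 = 5.466
Arc 5: start y=0.000, vy=5.466 → t=1.093, apex=1.494, x_land=130.536, impact vy=-5.466
  bounce: vy ← 0.77·5.466 = 4.208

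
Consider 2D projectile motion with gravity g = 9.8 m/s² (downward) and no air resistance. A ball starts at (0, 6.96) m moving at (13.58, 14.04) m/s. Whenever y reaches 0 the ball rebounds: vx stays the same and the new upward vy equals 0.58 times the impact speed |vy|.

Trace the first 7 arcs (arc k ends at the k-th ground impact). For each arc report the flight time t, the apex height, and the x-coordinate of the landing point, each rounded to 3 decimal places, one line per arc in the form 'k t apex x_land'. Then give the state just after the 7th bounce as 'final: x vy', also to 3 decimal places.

Arc 1: start y=6.960, vy=14.040 → t=3.296, apex=17.017, x_land=44.763, impact vy=-18.263
  bounce: vy ← 0.58·18.263 = 10.593
Arc 2: start y=0.000, vy=10.593 → t=2.162, apex=5.725, x_land=74.119, impact vy=-10.593
  bounce: vy ← 0.58·10.593 = 6.144
Arc 3: start y=0.000, vy=6.144 → t=1.254, apex=1.926, x_land=91.146, impact vy=-6.144
  bounce: vy ← 0.58·6.144 = 3.563
Arc 4: start y=0.000, vy=3.563 → t=0.727, apex=0.648, x_land=101.022, impact vy=-3.563
  bounce: vy ← 0.58·3.563 = 2.067
Arc 5: start y=0.000, vy=2.067 → t=0.422, apex=0.218, x_land=106.749, impact vy=-2.067
  bounce: vy ← 0.58·2.067 = 1.199
Arc 6: start y=0.000, vy=1.199 → t=0.245, apex=0.073, x_land=110.071, impact vy=-1.199
  bounce: vy ← 0.58·1.199 = 0.695
Arc 7: start y=0.000, vy=0.695 → t=0.142, apex=0.025, x_land=111.998, impact vy=-0.695
  bounce: vy ← 0.58·0.695 = 0.403

1 3.296 17.017 44.763
2 2.162 5.725 74.119
3 1.254 1.926 91.146
4 0.727 0.648 101.022
5 0.422 0.218 106.749
6 0.245 0.073 110.071
7 0.142 0.025 111.998
final: 111.998 0.403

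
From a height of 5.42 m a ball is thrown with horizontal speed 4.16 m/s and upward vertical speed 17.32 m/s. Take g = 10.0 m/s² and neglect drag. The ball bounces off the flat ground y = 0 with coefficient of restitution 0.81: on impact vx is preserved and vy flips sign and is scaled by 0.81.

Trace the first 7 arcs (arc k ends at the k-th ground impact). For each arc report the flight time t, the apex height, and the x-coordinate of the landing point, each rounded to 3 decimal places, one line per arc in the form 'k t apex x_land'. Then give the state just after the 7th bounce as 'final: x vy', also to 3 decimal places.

Arc 1: start y=5.420, vy=17.320 → t=3.753, apex=20.419, x_land=15.612, impact vy=-20.208
  bounce: vy ← 0.81·20.208 = 16.369
Arc 2: start y=0.000, vy=16.369 → t=3.274, apex=13.397, x_land=29.231, impact vy=-16.369
  bounce: vy ← 0.81·16.369 = 13.259
Arc 3: start y=0.000, vy=13.259 → t=2.652, apex=8.790, x_land=40.262, impact vy=-13.259
  bounce: vy ← 0.81·13.259 = 10.740
Arc 4: start y=0.000, vy=10.740 → t=2.148, apex=5.767, x_land=49.197, impact vy=-10.740
  bounce: vy ← 0.81·10.740 = 8.699
Arc 5: start y=0.000, vy=8.699 → t=1.740, apex=3.784, x_land=56.435, impact vy=-8.699
  bounce: vy ← 0.81·8.699 = 7.046
Arc 6: start y=0.000, vy=7.046 → t=1.409, apex=2.482, x_land=62.298, impact vy=-7.046
  bounce: vy ← 0.81·7.046 = 5.707
Arc 7: start y=0.000, vy=5.707 → t=1.141, apex=1.629, x_land=67.046, impact vy=-5.707
  bounce: vy ← 0.81·5.707 = 4.623

1 3.753 20.419 15.612
2 3.274 13.397 29.231
3 2.652 8.790 40.262
4 2.148 5.767 49.197
5 1.740 3.784 56.435
6 1.409 2.482 62.298
7 1.141 1.629 67.046
final: 67.046 4.623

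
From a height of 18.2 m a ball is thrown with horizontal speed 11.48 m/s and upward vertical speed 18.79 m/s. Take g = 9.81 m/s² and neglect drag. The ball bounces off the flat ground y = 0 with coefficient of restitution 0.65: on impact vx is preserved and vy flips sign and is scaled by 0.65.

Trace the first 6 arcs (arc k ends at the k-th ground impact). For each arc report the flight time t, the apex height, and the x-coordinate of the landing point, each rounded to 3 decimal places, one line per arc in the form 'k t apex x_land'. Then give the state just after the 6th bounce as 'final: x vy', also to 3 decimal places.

Arc 1: start y=18.200, vy=18.790 → t=4.632, apex=36.195, x_land=53.174, impact vy=-26.649
  bounce: vy ← 0.65·26.649 = 17.322
Arc 2: start y=0.000, vy=17.322 → t=3.531, apex=15.292, x_land=93.714, impact vy=-17.322
  bounce: vy ← 0.65·17.322 = 11.259
Arc 3: start y=0.000, vy=11.259 → t=2.295, apex=6.461, x_land=120.066, impact vy=-11.259
  bounce: vy ← 0.65·11.259 = 7.318
Arc 4: start y=0.000, vy=7.318 → t=1.492, apex=2.730, x_land=137.194, impact vy=-7.318
  bounce: vy ← 0.65·7.318 = 4.757
Arc 5: start y=0.000, vy=4.757 → t=0.970, apex=1.153, x_land=148.328, impact vy=-4.757
  bounce: vy ← 0.65·4.757 = 3.092
Arc 6: start y=0.000, vy=3.092 → t=0.630, apex=0.487, x_land=155.565, impact vy=-3.092
  bounce: vy ← 0.65·3.092 = 2.010

1 4.632 36.195 53.174
2 3.531 15.292 93.714
3 2.295 6.461 120.066
4 1.492 2.730 137.194
5 0.970 1.153 148.328
6 0.630 0.487 155.565
final: 155.565 2.010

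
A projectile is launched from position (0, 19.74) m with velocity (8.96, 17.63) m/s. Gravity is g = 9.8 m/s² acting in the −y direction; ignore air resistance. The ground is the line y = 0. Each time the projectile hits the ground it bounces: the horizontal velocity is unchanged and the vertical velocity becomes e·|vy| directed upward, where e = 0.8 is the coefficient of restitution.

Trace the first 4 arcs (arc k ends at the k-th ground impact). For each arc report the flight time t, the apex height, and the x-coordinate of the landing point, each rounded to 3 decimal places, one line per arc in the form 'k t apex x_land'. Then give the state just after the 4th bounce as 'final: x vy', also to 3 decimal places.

Arc 1: start y=19.740, vy=17.630 → t=4.494, apex=35.598, x_land=40.269, impact vy=-26.414
  bounce: vy ← 0.8·26.414 = 21.132
Arc 2: start y=0.000, vy=21.132 → t=4.313, apex=22.783, x_land=78.910, impact vy=-21.132
  bounce: vy ← 0.8·21.132 = 16.905
Arc 3: start y=0.000, vy=16.905 → t=3.450, apex=14.581, x_land=109.822, impact vy=-16.905
  bounce: vy ← 0.8·16.905 = 13.524
Arc 4: start y=0.000, vy=13.524 → t=2.760, apex=9.332, x_land=134.552, impact vy=-13.524
  bounce: vy ← 0.8·13.524 = 10.819

1 4.494 35.598 40.269
2 4.313 22.783 78.910
3 3.450 14.581 109.822
4 2.760 9.332 134.552
final: 134.552 10.819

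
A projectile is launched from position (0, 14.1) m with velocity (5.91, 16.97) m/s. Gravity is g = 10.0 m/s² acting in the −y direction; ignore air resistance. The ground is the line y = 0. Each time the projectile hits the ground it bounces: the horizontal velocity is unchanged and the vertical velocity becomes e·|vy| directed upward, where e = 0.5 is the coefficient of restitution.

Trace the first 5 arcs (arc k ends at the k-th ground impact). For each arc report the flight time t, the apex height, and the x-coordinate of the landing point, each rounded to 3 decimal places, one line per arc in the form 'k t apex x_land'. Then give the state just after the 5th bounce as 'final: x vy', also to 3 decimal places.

1 4.084 28.499 24.139
2 2.387 7.125 38.249
3 1.194 1.781 45.304
4 0.597 0.445 48.831
5 0.298 0.111 50.595
final: 50.595 0.746

Arc 1: start y=14.100, vy=16.970 → t=4.084, apex=28.499, x_land=24.139, impact vy=-23.874
  bounce: vy ← 0.5·23.874 = 11.937
Arc 2: start y=0.000, vy=11.937 → t=2.387, apex=7.125, x_land=38.249, impact vy=-11.937
  bounce: vy ← 0.5·11.937 = 5.969
Arc 3: start y=0.000, vy=5.969 → t=1.194, apex=1.781, x_land=45.304, impact vy=-5.969
  bounce: vy ← 0.5·5.969 = 2.984
Arc 4: start y=0.000, vy=2.984 → t=0.597, apex=0.445, x_land=48.831, impact vy=-2.984
  bounce: vy ← 0.5·2.984 = 1.492
Arc 5: start y=0.000, vy=1.492 → t=0.298, apex=0.111, x_land=50.595, impact vy=-1.492
  bounce: vy ← 0.5·1.492 = 0.746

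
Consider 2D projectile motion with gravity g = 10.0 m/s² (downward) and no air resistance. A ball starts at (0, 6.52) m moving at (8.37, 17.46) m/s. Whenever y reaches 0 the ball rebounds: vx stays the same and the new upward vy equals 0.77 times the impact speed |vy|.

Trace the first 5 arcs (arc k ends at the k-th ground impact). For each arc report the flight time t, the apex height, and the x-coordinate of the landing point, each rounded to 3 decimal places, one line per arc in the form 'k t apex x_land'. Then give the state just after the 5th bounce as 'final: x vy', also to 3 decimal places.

1 3.832 21.763 32.076
2 3.213 12.903 58.968
3 2.474 7.650 79.674
4 1.905 4.536 95.618
5 1.467 2.689 107.895
final: 107.895 5.647

Arc 1: start y=6.520, vy=17.460 → t=3.832, apex=21.763, x_land=32.076, impact vy=-20.863
  bounce: vy ← 0.77·20.863 = 16.064
Arc 2: start y=0.000, vy=16.064 → t=3.213, apex=12.903, x_land=58.968, impact vy=-16.064
  bounce: vy ← 0.77·16.064 = 12.369
Arc 3: start y=0.000, vy=12.369 → t=2.474, apex=7.650, x_land=79.674, impact vy=-12.369
  bounce: vy ← 0.77·12.369 = 9.525
Arc 4: start y=0.000, vy=9.525 → t=1.905, apex=4.536, x_land=95.618, impact vy=-9.525
  bounce: vy ← 0.77·9.525 = 7.334
Arc 5: start y=0.000, vy=7.334 → t=1.467, apex=2.689, x_land=107.895, impact vy=-7.334
  bounce: vy ← 0.77·7.334 = 5.647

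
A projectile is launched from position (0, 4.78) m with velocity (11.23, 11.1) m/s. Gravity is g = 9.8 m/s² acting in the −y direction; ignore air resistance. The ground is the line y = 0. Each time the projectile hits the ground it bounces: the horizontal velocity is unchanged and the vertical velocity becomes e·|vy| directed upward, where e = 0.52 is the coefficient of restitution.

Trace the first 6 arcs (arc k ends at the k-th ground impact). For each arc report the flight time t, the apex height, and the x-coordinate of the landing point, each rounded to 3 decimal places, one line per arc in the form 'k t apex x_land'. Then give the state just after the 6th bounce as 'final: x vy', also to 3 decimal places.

1 2.635 11.066 29.596
2 1.563 2.992 47.148
3 0.813 0.809 56.274
4 0.423 0.219 61.020
5 0.220 0.059 63.488
6 0.114 0.016 64.772
final: 64.772 0.291

Arc 1: start y=4.780, vy=11.100 → t=2.635, apex=11.066, x_land=29.596, impact vy=-14.727
  bounce: vy ← 0.52·14.727 = 7.658
Arc 2: start y=0.000, vy=7.658 → t=1.563, apex=2.992, x_land=47.148, impact vy=-7.658
  bounce: vy ← 0.52·7.658 = 3.982
Arc 3: start y=0.000, vy=3.982 → t=0.813, apex=0.809, x_land=56.274, impact vy=-3.982
  bounce: vy ← 0.52·3.982 = 2.071
Arc 4: start y=0.000, vy=2.071 → t=0.423, apex=0.219, x_land=61.020, impact vy=-2.071
  bounce: vy ← 0.52·2.071 = 1.077
Arc 5: start y=0.000, vy=1.077 → t=0.220, apex=0.059, x_land=63.488, impact vy=-1.077
  bounce: vy ← 0.52·1.077 = 0.560
Arc 6: start y=0.000, vy=0.560 → t=0.114, apex=0.016, x_land=64.772, impact vy=-0.560
  bounce: vy ← 0.52·0.560 = 0.291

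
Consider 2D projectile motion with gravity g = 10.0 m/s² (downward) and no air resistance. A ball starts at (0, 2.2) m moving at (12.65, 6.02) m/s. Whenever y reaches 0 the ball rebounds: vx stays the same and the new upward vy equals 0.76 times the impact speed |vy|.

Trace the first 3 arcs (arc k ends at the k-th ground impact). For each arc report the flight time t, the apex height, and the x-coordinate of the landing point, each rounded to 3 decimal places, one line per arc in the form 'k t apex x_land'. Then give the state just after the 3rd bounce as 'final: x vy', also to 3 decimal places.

Arc 1: start y=2.200, vy=6.020 → t=1.498, apex=4.012, x_land=18.947, impact vy=-8.958
  bounce: vy ← 0.76·8.958 = 6.808
Arc 2: start y=0.000, vy=6.808 → t=1.362, apex=2.317, x_land=36.171, impact vy=-6.808
  bounce: vy ← 0.76·6.808 = 5.174
Arc 3: start y=0.000, vy=5.174 → t=1.035, apex=1.338, x_land=49.261, impact vy=-5.174
  bounce: vy ← 0.76·5.174 = 3.932

1 1.498 4.012 18.947
2 1.362 2.317 36.171
3 1.035 1.338 49.261
final: 49.261 3.932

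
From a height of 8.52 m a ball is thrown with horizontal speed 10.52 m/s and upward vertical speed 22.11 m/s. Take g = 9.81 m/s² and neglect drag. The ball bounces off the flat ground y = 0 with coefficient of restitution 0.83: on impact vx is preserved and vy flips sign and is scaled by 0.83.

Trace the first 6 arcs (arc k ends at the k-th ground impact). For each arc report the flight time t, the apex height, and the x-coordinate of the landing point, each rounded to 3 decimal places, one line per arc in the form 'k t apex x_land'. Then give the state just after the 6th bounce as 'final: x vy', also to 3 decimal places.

Arc 1: start y=8.520, vy=22.110 → t=4.865, apex=33.436, x_land=51.177, impact vy=-25.613
  bounce: vy ← 0.83·25.613 = 21.259
Arc 2: start y=0.000, vy=21.259 → t=4.334, apex=23.034, x_land=96.771, impact vy=-21.259
  bounce: vy ← 0.83·21.259 = 17.645
Arc 3: start y=0.000, vy=17.645 → t=3.597, apex=15.868, x_land=134.614, impact vy=-17.645
  bounce: vy ← 0.83·17.645 = 14.645
Arc 4: start y=0.000, vy=14.645 → t=2.986, apex=10.932, x_land=166.024, impact vy=-14.645
  bounce: vy ← 0.83·14.645 = 12.155
Arc 5: start y=0.000, vy=12.155 → t=2.478, apex=7.531, x_land=192.095, impact vy=-12.155
  bounce: vy ← 0.83·12.155 = 10.089
Arc 6: start y=0.000, vy=10.089 → t=2.057, apex=5.188, x_land=213.733, impact vy=-10.089
  bounce: vy ← 0.83·10.089 = 8.374

1 4.865 33.436 51.177
2 4.334 23.034 96.771
3 3.597 15.868 134.614
4 2.986 10.932 166.024
5 2.478 7.531 192.095
6 2.057 5.188 213.733
final: 213.733 8.374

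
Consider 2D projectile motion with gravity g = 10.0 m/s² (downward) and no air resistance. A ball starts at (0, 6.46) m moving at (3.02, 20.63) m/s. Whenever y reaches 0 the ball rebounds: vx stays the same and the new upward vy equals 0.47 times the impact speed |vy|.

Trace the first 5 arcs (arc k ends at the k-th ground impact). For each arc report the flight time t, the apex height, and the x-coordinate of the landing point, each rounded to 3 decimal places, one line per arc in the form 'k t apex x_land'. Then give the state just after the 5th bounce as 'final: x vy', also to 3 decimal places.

Arc 1: start y=6.460, vy=20.630 → t=4.418, apex=27.740, x_land=13.344, impact vy=-23.554
  bounce: vy ← 0.47·23.554 = 11.070
Arc 2: start y=0.000, vy=11.070 → t=2.214, apex=6.128, x_land=20.030, impact vy=-11.070
  bounce: vy ← 0.47·11.070 = 5.203
Arc 3: start y=0.000, vy=5.203 → t=1.041, apex=1.354, x_land=23.173, impact vy=-5.203
  bounce: vy ← 0.47·5.203 = 2.445
Arc 4: start y=0.000, vy=2.445 → t=0.489, apex=0.299, x_land=24.650, impact vy=-2.445
  bounce: vy ← 0.47·2.445 = 1.149
Arc 5: start y=0.000, vy=1.149 → t=0.230, apex=0.066, x_land=25.344, impact vy=-1.149
  bounce: vy ← 0.47·1.149 = 0.540

1 4.418 27.740 13.344
2 2.214 6.128 20.030
3 1.041 1.354 23.173
4 0.489 0.299 24.650
5 0.230 0.066 25.344
final: 25.344 0.540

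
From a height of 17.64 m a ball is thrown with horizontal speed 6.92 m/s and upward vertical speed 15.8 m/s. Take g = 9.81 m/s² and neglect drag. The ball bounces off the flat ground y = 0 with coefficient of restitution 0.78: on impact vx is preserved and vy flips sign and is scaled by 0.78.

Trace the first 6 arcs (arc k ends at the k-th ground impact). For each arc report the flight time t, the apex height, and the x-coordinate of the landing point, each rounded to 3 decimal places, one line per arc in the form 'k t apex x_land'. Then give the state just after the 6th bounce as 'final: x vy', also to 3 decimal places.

1 4.099 30.364 28.363
2 3.881 18.473 55.222
3 3.027 11.239 76.172
4 2.361 6.838 92.513
5 1.842 4.160 105.258
6 1.437 2.531 115.200
final: 115.200 5.497

Arc 1: start y=17.640, vy=15.800 → t=4.099, apex=30.364, x_land=28.363, impact vy=-24.408
  bounce: vy ← 0.78·24.408 = 19.038
Arc 2: start y=0.000, vy=19.038 → t=3.881, apex=18.473, x_land=55.222, impact vy=-19.038
  bounce: vy ← 0.78·19.038 = 14.850
Arc 3: start y=0.000, vy=14.850 → t=3.027, apex=11.239, x_land=76.172, impact vy=-14.850
  bounce: vy ← 0.78·14.850 = 11.583
Arc 4: start y=0.000, vy=11.583 → t=2.361, apex=6.838, x_land=92.513, impact vy=-11.583
  bounce: vy ← 0.78·11.583 = 9.035
Arc 5: start y=0.000, vy=9.035 → t=1.842, apex=4.160, x_land=105.258, impact vy=-9.035
  bounce: vy ← 0.78·9.035 = 7.047
Arc 6: start y=0.000, vy=7.047 → t=1.437, apex=2.531, x_land=115.200, impact vy=-7.047
  bounce: vy ← 0.78·7.047 = 5.497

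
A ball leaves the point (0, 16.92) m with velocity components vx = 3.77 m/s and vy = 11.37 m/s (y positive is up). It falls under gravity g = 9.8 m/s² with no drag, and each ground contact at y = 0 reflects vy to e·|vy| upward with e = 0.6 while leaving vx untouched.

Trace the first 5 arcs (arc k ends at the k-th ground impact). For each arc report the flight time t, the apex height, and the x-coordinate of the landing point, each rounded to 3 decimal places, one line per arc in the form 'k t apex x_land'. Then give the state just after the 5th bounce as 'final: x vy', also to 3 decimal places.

Arc 1: start y=16.920, vy=11.370 → t=3.351, apex=23.516, x_land=12.633, impact vy=-21.469
  bounce: vy ← 0.6·21.469 = 12.881
Arc 2: start y=0.000, vy=12.881 → t=2.629, apex=8.466, x_land=22.544, impact vy=-12.881
  bounce: vy ← 0.6·12.881 = 7.729
Arc 3: start y=0.000, vy=7.729 → t=1.577, apex=3.048, x_land=28.490, impact vy=-7.729
  bounce: vy ← 0.6·7.729 = 4.637
Arc 4: start y=0.000, vy=4.637 → t=0.946, apex=1.097, x_land=32.058, impact vy=-4.637
  bounce: vy ← 0.6·4.637 = 2.782
Arc 5: start y=0.000, vy=2.782 → t=0.568, apex=0.395, x_land=34.199, impact vy=-2.782
  bounce: vy ← 0.6·2.782 = 1.669

1 3.351 23.516 12.633
2 2.629 8.466 22.544
3 1.577 3.048 28.490
4 0.946 1.097 32.058
5 0.568 0.395 34.199
final: 34.199 1.669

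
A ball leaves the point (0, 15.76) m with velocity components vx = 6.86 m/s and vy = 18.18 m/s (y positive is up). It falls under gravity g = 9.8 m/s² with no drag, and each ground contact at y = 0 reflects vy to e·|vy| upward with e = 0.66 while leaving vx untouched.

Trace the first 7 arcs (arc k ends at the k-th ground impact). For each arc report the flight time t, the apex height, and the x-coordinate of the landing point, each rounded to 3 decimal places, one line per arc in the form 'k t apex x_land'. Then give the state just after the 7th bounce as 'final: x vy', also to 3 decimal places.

Arc 1: start y=15.760, vy=18.180 → t=4.435, apex=32.623, x_land=30.427, impact vy=-25.287
  bounce: vy ← 0.66·25.287 = 16.689
Arc 2: start y=0.000, vy=16.689 → t=3.406, apex=14.211, x_land=53.791, impact vy=-16.689
  bounce: vy ← 0.66·16.689 = 11.015
Arc 3: start y=0.000, vy=11.015 → t=2.248, apex=6.190, x_land=69.212, impact vy=-11.015
  bounce: vy ← 0.66·11.015 = 7.270
Arc 4: start y=0.000, vy=7.270 → t=1.484, apex=2.696, x_land=79.390, impact vy=-7.270
  bounce: vy ← 0.66·7.270 = 4.798
Arc 5: start y=0.000, vy=4.798 → t=0.979, apex=1.175, x_land=86.107, impact vy=-4.798
  bounce: vy ← 0.66·4.798 = 3.167
Arc 6: start y=0.000, vy=3.167 → t=0.646, apex=0.512, x_land=90.540, impact vy=-3.167
  bounce: vy ← 0.66·3.167 = 2.090
Arc 7: start y=0.000, vy=2.090 → t=0.427, apex=0.223, x_land=93.466, impact vy=-2.090
  bounce: vy ← 0.66·2.090 = 1.379

1 4.435 32.623 30.427
2 3.406 14.211 53.791
3 2.248 6.190 69.212
4 1.484 2.696 79.390
5 0.979 1.175 86.107
6 0.646 0.512 90.540
7 0.427 0.223 93.466
final: 93.466 1.379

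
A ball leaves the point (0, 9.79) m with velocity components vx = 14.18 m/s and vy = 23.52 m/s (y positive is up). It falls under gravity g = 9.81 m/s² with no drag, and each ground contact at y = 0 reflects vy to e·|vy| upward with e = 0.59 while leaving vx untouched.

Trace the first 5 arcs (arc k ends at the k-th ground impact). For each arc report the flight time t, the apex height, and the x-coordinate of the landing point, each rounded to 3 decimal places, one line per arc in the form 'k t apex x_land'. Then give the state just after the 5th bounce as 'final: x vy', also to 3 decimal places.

Arc 1: start y=9.790, vy=23.520 → t=5.180, apex=37.985, x_land=73.458, impact vy=-27.300
  bounce: vy ← 0.59·27.300 = 16.107
Arc 2: start y=0.000, vy=16.107 → t=3.284, apex=13.223, x_land=120.021, impact vy=-16.107
  bounce: vy ← 0.59·16.107 = 9.503
Arc 3: start y=0.000, vy=9.503 → t=1.937, apex=4.603, x_land=147.494, impact vy=-9.503
  bounce: vy ← 0.59·9.503 = 5.607
Arc 4: start y=0.000, vy=5.607 → t=1.143, apex=1.602, x_land=163.703, impact vy=-5.607
  bounce: vy ← 0.59·5.607 = 3.308
Arc 5: start y=0.000, vy=3.308 → t=0.674, apex=0.558, x_land=173.266, impact vy=-3.308
  bounce: vy ← 0.59·3.308 = 1.952

1 5.180 37.985 73.458
2 3.284 13.223 120.021
3 1.937 4.603 147.494
4 1.143 1.602 163.703
5 0.674 0.558 173.266
final: 173.266 1.952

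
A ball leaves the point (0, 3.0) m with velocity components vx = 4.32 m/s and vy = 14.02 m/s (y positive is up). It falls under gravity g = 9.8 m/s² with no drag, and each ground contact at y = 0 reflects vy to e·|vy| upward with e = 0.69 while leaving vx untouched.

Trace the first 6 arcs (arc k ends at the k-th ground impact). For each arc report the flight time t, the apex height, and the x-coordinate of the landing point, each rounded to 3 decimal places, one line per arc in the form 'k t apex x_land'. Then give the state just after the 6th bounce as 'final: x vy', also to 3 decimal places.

1 3.061 13.029 13.224
2 2.250 6.203 22.946
3 1.553 2.953 29.653
4 1.071 1.406 34.281
5 0.739 0.669 37.475
6 0.510 0.319 39.678
final: 39.678 1.725

Arc 1: start y=3.000, vy=14.020 → t=3.061, apex=13.029, x_land=13.224, impact vy=-15.980
  bounce: vy ← 0.69·15.980 = 11.026
Arc 2: start y=0.000, vy=11.026 → t=2.250, apex=6.203, x_land=22.946, impact vy=-11.026
  bounce: vy ← 0.69·11.026 = 7.608
Arc 3: start y=0.000, vy=7.608 → t=1.553, apex=2.953, x_land=29.653, impact vy=-7.608
  bounce: vy ← 0.69·7.608 = 5.250
Arc 4: start y=0.000, vy=5.250 → t=1.071, apex=1.406, x_land=34.281, impact vy=-5.250
  bounce: vy ← 0.69·5.250 = 3.622
Arc 5: start y=0.000, vy=3.622 → t=0.739, apex=0.669, x_land=37.475, impact vy=-3.622
  bounce: vy ← 0.69·3.622 = 2.499
Arc 6: start y=0.000, vy=2.499 → t=0.510, apex=0.319, x_land=39.678, impact vy=-2.499
  bounce: vy ← 0.69·2.499 = 1.725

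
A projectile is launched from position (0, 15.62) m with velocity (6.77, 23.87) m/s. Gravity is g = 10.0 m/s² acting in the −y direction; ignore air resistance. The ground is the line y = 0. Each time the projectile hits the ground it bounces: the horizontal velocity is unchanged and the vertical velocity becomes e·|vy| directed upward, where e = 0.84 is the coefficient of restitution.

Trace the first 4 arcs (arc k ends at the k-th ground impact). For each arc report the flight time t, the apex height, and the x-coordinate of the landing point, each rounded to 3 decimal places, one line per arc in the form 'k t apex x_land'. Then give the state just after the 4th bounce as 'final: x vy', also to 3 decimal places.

1 5.357 44.109 36.268
2 4.990 31.123 70.049
3 4.191 21.961 98.425
4 3.521 15.495 122.261
final: 122.261 14.788

Arc 1: start y=15.620, vy=23.870 → t=5.357, apex=44.109, x_land=36.268, impact vy=-29.701
  bounce: vy ← 0.84·29.701 = 24.949
Arc 2: start y=0.000, vy=24.949 → t=4.990, apex=31.123, x_land=70.049, impact vy=-24.949
  bounce: vy ← 0.84·24.949 = 20.957
Arc 3: start y=0.000, vy=20.957 → t=4.191, apex=21.961, x_land=98.425, impact vy=-20.957
  bounce: vy ← 0.84·20.957 = 17.604
Arc 4: start y=0.000, vy=17.604 → t=3.521, apex=15.495, x_land=122.261, impact vy=-17.604
  bounce: vy ← 0.84·17.604 = 14.788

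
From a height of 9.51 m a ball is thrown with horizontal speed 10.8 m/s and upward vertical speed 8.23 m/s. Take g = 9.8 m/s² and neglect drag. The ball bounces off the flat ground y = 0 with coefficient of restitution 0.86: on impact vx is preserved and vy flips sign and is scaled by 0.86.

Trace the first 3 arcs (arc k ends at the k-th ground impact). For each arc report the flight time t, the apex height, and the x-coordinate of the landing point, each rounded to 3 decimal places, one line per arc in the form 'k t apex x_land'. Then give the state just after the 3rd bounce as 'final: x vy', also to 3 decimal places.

1 2.466 12.966 26.638
2 2.798 9.589 56.855
3 2.406 7.092 82.842
final: 82.842 10.140

Arc 1: start y=9.510, vy=8.230 → t=2.466, apex=12.966, x_land=26.638, impact vy=-15.941
  bounce: vy ← 0.86·15.941 = 13.710
Arc 2: start y=0.000, vy=13.710 → t=2.798, apex=9.589, x_land=56.855, impact vy=-13.710
  bounce: vy ← 0.86·13.710 = 11.790
Arc 3: start y=0.000, vy=11.790 → t=2.406, apex=7.092, x_land=82.842, impact vy=-11.790
  bounce: vy ← 0.86·11.790 = 10.140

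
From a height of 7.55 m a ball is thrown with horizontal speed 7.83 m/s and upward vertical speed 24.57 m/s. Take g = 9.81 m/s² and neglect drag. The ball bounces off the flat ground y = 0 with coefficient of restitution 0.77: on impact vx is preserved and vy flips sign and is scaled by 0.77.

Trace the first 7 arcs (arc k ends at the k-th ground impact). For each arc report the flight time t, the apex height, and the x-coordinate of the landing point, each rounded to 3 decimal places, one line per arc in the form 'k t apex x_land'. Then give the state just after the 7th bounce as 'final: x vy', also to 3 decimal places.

1 5.300 38.319 41.496
2 4.304 22.719 75.199
3 3.314 13.470 101.150
4 2.552 7.987 121.133
5 1.965 4.735 136.520
6 1.513 2.807 148.367
7 1.165 1.665 157.490
final: 157.490 4.400

Arc 1: start y=7.550, vy=24.570 → t=5.300, apex=38.319, x_land=41.496, impact vy=-27.419
  bounce: vy ← 0.77·27.419 = 21.113
Arc 2: start y=0.000, vy=21.113 → t=4.304, apex=22.719, x_land=75.199, impact vy=-21.113
  bounce: vy ← 0.77·21.113 = 16.257
Arc 3: start y=0.000, vy=16.257 → t=3.314, apex=13.470, x_land=101.150, impact vy=-16.257
  bounce: vy ← 0.77·16.257 = 12.518
Arc 4: start y=0.000, vy=12.518 → t=2.552, apex=7.987, x_land=121.133, impact vy=-12.518
  bounce: vy ← 0.77·12.518 = 9.639
Arc 5: start y=0.000, vy=9.639 → t=1.965, apex=4.735, x_land=136.520, impact vy=-9.639
  bounce: vy ← 0.77·9.639 = 7.422
Arc 6: start y=0.000, vy=7.422 → t=1.513, apex=2.807, x_land=148.367, impact vy=-7.422
  bounce: vy ← 0.77·7.422 = 5.715
Arc 7: start y=0.000, vy=5.715 → t=1.165, apex=1.665, x_land=157.490, impact vy=-5.715
  bounce: vy ← 0.77·5.715 = 4.400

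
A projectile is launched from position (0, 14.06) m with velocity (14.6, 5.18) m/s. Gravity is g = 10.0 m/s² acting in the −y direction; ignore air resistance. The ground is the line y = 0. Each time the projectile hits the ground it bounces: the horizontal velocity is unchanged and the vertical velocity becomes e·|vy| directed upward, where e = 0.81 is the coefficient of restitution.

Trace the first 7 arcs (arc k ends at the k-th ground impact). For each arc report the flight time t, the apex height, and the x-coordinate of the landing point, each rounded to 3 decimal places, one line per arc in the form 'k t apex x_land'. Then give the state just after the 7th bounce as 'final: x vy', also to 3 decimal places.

Arc 1: start y=14.060, vy=5.180 → t=2.273, apex=15.402, x_land=33.187, impact vy=-17.551
  bounce: vy ← 0.81·17.551 = 14.216
Arc 2: start y=0.000, vy=14.216 → t=2.843, apex=10.105, x_land=74.698, impact vy=-14.216
  bounce: vy ← 0.81·14.216 = 11.515
Arc 3: start y=0.000, vy=11.515 → t=2.303, apex=6.630, x_land=108.322, impact vy=-11.515
  bounce: vy ← 0.81·11.515 = 9.327
Arc 4: start y=0.000, vy=9.327 → t=1.865, apex=4.350, x_land=135.558, impact vy=-9.327
  bounce: vy ← 0.81·9.327 = 7.555
Arc 5: start y=0.000, vy=7.555 → t=1.511, apex=2.854, x_land=157.619, impact vy=-7.555
  bounce: vy ← 0.81·7.555 = 6.120
Arc 6: start y=0.000, vy=6.120 → t=1.224, apex=1.872, x_land=175.488, impact vy=-6.120
  bounce: vy ← 0.81·6.120 = 4.957
Arc 7: start y=0.000, vy=4.957 → t=0.991, apex=1.229, x_land=189.962, impact vy=-4.957
  bounce: vy ← 0.81·4.957 = 4.015

1 2.273 15.402 33.187
2 2.843 10.105 74.698
3 2.303 6.630 108.322
4 1.865 4.350 135.558
5 1.511 2.854 157.619
6 1.224 1.872 175.488
7 0.991 1.229 189.962
final: 189.962 4.015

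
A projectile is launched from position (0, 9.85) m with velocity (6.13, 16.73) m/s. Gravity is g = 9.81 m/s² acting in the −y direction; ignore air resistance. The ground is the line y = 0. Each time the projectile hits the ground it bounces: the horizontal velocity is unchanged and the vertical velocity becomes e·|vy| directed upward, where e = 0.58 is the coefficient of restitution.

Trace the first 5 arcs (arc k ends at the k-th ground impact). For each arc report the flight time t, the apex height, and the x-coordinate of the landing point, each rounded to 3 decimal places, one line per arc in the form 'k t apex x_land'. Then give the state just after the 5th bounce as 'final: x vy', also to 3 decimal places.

Arc 1: start y=9.850, vy=16.730 → t=3.923, apex=24.116, x_land=24.046, impact vy=-21.752
  bounce: vy ← 0.58·21.752 = 12.616
Arc 2: start y=0.000, vy=12.616 → t=2.572, apex=8.113, x_land=39.813, impact vy=-12.616
  bounce: vy ← 0.58·12.616 = 7.317
Arc 3: start y=0.000, vy=7.317 → t=1.492, apex=2.729, x_land=48.958, impact vy=-7.317
  bounce: vy ← 0.58·7.317 = 4.244
Arc 4: start y=0.000, vy=4.244 → t=0.865, apex=0.918, x_land=54.262, impact vy=-4.244
  bounce: vy ← 0.58·4.244 = 2.462
Arc 5: start y=0.000, vy=2.462 → t=0.502, apex=0.309, x_land=57.339, impact vy=-2.462
  bounce: vy ← 0.58·2.462 = 1.428

1 3.923 24.116 24.046
2 2.572 8.113 39.813
3 1.492 2.729 48.958
4 0.865 0.918 54.262
5 0.502 0.309 57.339
final: 57.339 1.428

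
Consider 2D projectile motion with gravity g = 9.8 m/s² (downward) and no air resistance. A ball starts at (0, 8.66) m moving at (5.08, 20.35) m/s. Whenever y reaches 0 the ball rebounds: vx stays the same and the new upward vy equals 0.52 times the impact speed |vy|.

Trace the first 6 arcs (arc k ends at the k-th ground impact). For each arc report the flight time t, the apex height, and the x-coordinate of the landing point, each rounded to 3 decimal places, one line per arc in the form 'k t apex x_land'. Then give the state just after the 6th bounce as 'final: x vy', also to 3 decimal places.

1 4.542 29.789 23.074
2 2.564 8.055 36.101
3 1.333 2.178 42.874
4 0.693 0.589 46.397
5 0.361 0.159 48.228
6 0.187 0.043 49.181
final: 49.181 0.478

Arc 1: start y=8.660, vy=20.350 → t=4.542, apex=29.789, x_land=23.074, impact vy=-24.163
  bounce: vy ← 0.52·24.163 = 12.565
Arc 2: start y=0.000, vy=12.565 → t=2.564, apex=8.055, x_land=36.101, impact vy=-12.565
  bounce: vy ← 0.52·12.565 = 6.534
Arc 3: start y=0.000, vy=6.534 → t=1.333, apex=2.178, x_land=42.874, impact vy=-6.534
  bounce: vy ← 0.52·6.534 = 3.398
Arc 4: start y=0.000, vy=3.398 → t=0.693, apex=0.589, x_land=46.397, impact vy=-3.398
  bounce: vy ← 0.52·3.398 = 1.767
Arc 5: start y=0.000, vy=1.767 → t=0.361, apex=0.159, x_land=48.228, impact vy=-1.767
  bounce: vy ← 0.52·1.767 = 0.919
Arc 6: start y=0.000, vy=0.919 → t=0.187, apex=0.043, x_land=49.181, impact vy=-0.919
  bounce: vy ← 0.52·0.919 = 0.478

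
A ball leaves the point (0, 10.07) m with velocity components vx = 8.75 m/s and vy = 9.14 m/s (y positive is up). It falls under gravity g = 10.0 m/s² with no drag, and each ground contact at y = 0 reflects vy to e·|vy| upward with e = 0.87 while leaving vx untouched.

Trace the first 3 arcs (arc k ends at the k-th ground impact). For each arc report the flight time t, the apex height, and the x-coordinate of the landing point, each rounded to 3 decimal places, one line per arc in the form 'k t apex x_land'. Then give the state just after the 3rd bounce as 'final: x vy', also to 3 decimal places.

1 2.602 14.247 22.768
2 2.937 10.784 48.468
3 2.555 8.162 70.827
final: 70.827 11.116

Arc 1: start y=10.070, vy=9.140 → t=2.602, apex=14.247, x_land=22.768, impact vy=-16.880
  bounce: vy ← 0.87·16.880 = 14.686
Arc 2: start y=0.000, vy=14.686 → t=2.937, apex=10.784, x_land=48.468, impact vy=-14.686
  bounce: vy ← 0.87·14.686 = 12.777
Arc 3: start y=0.000, vy=12.777 → t=2.555, apex=8.162, x_land=70.827, impact vy=-12.777
  bounce: vy ← 0.87·12.777 = 11.116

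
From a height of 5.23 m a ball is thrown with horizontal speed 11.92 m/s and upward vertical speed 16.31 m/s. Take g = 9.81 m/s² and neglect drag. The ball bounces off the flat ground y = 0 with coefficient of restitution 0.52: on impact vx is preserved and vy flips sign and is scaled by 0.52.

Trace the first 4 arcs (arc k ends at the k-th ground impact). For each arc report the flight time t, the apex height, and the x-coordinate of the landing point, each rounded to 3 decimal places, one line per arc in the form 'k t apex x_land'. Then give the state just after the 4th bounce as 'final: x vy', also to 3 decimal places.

1 3.620 18.788 43.147
2 2.035 5.080 67.410
3 1.058 1.374 80.026
4 0.550 0.371 86.587
final: 86.587 1.404

Arc 1: start y=5.230, vy=16.310 → t=3.620, apex=18.788, x_land=43.147, impact vy=-19.200
  bounce: vy ← 0.52·19.200 = 9.984
Arc 2: start y=0.000, vy=9.984 → t=2.035, apex=5.080, x_land=67.410, impact vy=-9.984
  bounce: vy ← 0.52·9.984 = 5.192
Arc 3: start y=0.000, vy=5.192 → t=1.058, apex=1.374, x_land=80.026, impact vy=-5.192
  bounce: vy ← 0.52·5.192 = 2.700
Arc 4: start y=0.000, vy=2.700 → t=0.550, apex=0.371, x_land=86.587, impact vy=-2.700
  bounce: vy ← 0.52·2.700 = 1.404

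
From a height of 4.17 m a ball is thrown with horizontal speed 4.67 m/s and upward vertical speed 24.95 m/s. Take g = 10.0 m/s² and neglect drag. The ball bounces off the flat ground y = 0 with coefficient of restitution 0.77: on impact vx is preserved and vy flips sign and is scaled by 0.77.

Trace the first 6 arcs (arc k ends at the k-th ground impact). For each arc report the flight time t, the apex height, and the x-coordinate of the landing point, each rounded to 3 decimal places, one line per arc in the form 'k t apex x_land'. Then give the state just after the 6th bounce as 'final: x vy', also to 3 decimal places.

1 5.152 35.295 24.059
2 4.092 20.926 43.167
3 3.151 12.407 57.880
4 2.426 7.356 69.209
5 1.868 4.362 77.932
6 1.438 2.586 84.649
final: 84.649 5.538

Arc 1: start y=4.170, vy=24.950 → t=5.152, apex=35.295, x_land=24.059, impact vy=-26.569
  bounce: vy ← 0.77·26.569 = 20.458
Arc 2: start y=0.000, vy=20.458 → t=4.092, apex=20.926, x_land=43.167, impact vy=-20.458
  bounce: vy ← 0.77·20.458 = 15.753
Arc 3: start y=0.000, vy=15.753 → t=3.151, apex=12.407, x_land=57.880, impact vy=-15.753
  bounce: vy ← 0.77·15.753 = 12.130
Arc 4: start y=0.000, vy=12.130 → t=2.426, apex=7.356, x_land=69.209, impact vy=-12.130
  bounce: vy ← 0.77·12.130 = 9.340
Arc 5: start y=0.000, vy=9.340 → t=1.868, apex=4.362, x_land=77.932, impact vy=-9.340
  bounce: vy ← 0.77·9.340 = 7.192
Arc 6: start y=0.000, vy=7.192 → t=1.438, apex=2.586, x_land=84.649, impact vy=-7.192
  bounce: vy ← 0.77·7.192 = 5.538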